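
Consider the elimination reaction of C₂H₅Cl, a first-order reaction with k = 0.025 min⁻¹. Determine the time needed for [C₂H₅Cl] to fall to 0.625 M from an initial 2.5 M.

55.45 min

Step 1: For first-order: t = ln([C₂H₅Cl]₀/[C₂H₅Cl])/k
Step 2: t = ln(2.5/0.625)/0.025
Step 3: t = ln(4)/0.025
Step 4: t = 1.386/0.025 = 55.45 min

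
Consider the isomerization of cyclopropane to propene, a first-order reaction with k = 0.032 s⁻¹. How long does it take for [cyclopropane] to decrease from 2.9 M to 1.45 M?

21.66 s

Step 1: For first-order: t = ln([cyclopropane]₀/[cyclopropane])/k
Step 2: t = ln(2.9/1.45)/0.032
Step 3: t = ln(2)/0.032
Step 4: t = 0.6931/0.032 = 21.66 s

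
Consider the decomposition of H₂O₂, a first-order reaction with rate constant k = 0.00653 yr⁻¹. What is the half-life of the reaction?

106.1 yr

Step 1: For a first-order reaction, t₁/₂ = ln(2)/k
Step 2: t₁/₂ = ln(2)/0.00653
Step 3: t₁/₂ = 0.6931/0.00653 = 106.1 yr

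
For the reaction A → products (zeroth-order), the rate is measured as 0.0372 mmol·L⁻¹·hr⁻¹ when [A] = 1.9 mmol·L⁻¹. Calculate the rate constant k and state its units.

0.0372 mmol·L⁻¹·hr⁻¹

Step 1: For a zeroth-order reaction, rate = k (independent of concentration).
Step 2: k = rate = 0.0372 mmol·L⁻¹·hr⁻¹.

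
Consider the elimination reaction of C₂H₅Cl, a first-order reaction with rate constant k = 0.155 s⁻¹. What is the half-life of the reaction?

4.472 s

Step 1: For a first-order reaction, t₁/₂ = ln(2)/k
Step 2: t₁/₂ = ln(2)/0.155
Step 3: t₁/₂ = 0.6931/0.155 = 4.472 s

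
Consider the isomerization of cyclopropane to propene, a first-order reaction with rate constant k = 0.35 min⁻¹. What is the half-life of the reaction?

1.98 min

Step 1: For a first-order reaction, t₁/₂ = ln(2)/k
Step 2: t₁/₂ = ln(2)/0.35
Step 3: t₁/₂ = 0.6931/0.35 = 1.98 min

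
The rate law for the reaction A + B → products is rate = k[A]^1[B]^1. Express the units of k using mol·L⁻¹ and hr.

(mol·L⁻¹)⁻¹·hr⁻¹

Step 1: Overall order = 1 + 1 = 2.
Step 2: rate has units mol·L⁻¹·hr⁻¹; [A]^1[B]^1 has units (mol·L⁻¹)^2.
Step 3: k = rate/([A]^1[B]^1), so units of k = (mol·L⁻¹)^(1-2)·hr⁻¹ = (mol·L⁻¹)⁻¹·hr⁻¹.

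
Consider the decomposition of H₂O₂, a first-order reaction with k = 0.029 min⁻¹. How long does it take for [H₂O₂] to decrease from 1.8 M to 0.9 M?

23.9 min

Step 1: For first-order: t = ln([H₂O₂]₀/[H₂O₂])/k
Step 2: t = ln(1.8/0.9)/0.029
Step 3: t = ln(2)/0.029
Step 4: t = 0.6931/0.029 = 23.9 min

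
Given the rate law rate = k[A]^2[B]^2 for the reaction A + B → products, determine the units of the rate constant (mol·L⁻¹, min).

(mol·L⁻¹)⁻³·min⁻¹

Step 1: Overall order = 2 + 2 = 4.
Step 2: rate has units mol·L⁻¹·min⁻¹; [A]^2[B]^2 has units (mol·L⁻¹)^4.
Step 3: k = rate/([A]^2[B]^2), so units of k = (mol·L⁻¹)^(1-4)·min⁻¹ = (mol·L⁻¹)⁻³·min⁻¹.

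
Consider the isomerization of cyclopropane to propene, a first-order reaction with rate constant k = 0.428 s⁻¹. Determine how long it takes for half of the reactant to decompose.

1.62 s

Step 1: For a first-order reaction, t₁/₂ = ln(2)/k
Step 2: t₁/₂ = ln(2)/0.428
Step 3: t₁/₂ = 0.6931/0.428 = 1.62 s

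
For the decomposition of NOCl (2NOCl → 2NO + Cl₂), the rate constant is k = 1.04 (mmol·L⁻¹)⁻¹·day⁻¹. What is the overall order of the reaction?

second order (2)

Step 1: The units of k for an nth-order reaction are (concentration)^(1-n)·(time)⁻¹.
Step 2: Here k has units (mmol·L⁻¹)⁻¹·day⁻¹, so the concentration exponent is -1.
Step 3: 1 - n = -1 ⇒ n = 2. The reaction is second order.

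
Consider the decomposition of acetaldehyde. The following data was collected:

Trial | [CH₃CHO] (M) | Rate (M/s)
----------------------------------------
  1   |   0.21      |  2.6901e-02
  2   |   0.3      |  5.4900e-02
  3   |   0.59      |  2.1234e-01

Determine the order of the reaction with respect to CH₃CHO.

second order (2)

Step 1: Compare trials to find order n where rate₂/rate₁ = ([CH₃CHO]₂/[CH₃CHO]₁)^n
Step 2: rate₂/rate₁ = 5.4900e-02/2.6901e-02 = 2.041
Step 3: [CH₃CHO]₂/[CH₃CHO]₁ = 0.3/0.21 = 1.429
Step 4: n = ln(2.041)/ln(1.429) = 2.00 ≈ 2
Step 5: The reaction is second order in CH₃CHO.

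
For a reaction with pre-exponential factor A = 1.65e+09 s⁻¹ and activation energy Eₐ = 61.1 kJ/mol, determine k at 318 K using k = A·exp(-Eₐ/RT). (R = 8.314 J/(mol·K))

1.52e-01 s⁻¹

Step 1: Use the Arrhenius equation: k = A × exp(-Eₐ/RT)
Step 2: Convert Eₐ to J/mol: 61.1 kJ/mol = 61100 J/mol
Step 3: Calculate the exponent: -Eₐ/(RT) = -61100/(8.314 × 318) = -23.11022
Step 4: k = 1.65e+09 × exp(-23.11022)
Step 5: k = 1.65e+09 × 9.19092e-11 = 1.5165e-01 s⁻¹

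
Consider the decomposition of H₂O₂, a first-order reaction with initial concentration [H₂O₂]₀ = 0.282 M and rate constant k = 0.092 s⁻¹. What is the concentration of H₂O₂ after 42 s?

0.005917 M

Step 1: For a first-order reaction: [H₂O₂] = [H₂O₂]₀ × e^(-kt)
Step 2: [H₂O₂] = 0.282 × e^(-0.092 × 42)
Step 3: [H₂O₂] = 0.282 × e^(-3.864)
Step 4: [H₂O₂] = 0.282 × 0.0209839 = 0.005917 M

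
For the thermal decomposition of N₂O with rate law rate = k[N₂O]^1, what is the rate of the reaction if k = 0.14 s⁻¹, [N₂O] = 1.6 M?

0.224 M/s

Step 1: Identify the rate law: rate = k[N₂O]^1
Step 2: Substitute values: rate = 0.14 × (1.6)^1
Step 3: Calculate: rate = 0.14 × 1.6 = 0.224 M/s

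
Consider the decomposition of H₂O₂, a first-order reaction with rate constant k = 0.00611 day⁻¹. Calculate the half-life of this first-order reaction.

113.4 day

Step 1: For a first-order reaction, t₁/₂ = ln(2)/k
Step 2: t₁/₂ = ln(2)/0.00611
Step 3: t₁/₂ = 0.6931/0.00611 = 113.4 day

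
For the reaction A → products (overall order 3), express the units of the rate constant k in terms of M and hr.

M⁻²·hr⁻¹

Step 1: For overall order n, rate = k × (concentration)^n.
Step 2: Rate has units M·hr⁻¹; concentration term has units M^3.
Step 3: k = rate / (concentration)^n, so units of k = M^(1-3)·hr⁻¹ = M⁻²·hr⁻¹.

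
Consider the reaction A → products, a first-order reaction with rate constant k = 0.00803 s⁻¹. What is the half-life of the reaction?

86.32 s

Step 1: For a first-order reaction, t₁/₂ = ln(2)/k
Step 2: t₁/₂ = ln(2)/0.00803
Step 3: t₁/₂ = 0.6931/0.00803 = 86.32 s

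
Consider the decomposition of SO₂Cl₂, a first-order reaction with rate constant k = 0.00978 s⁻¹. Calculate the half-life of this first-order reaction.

70.87 s

Step 1: For a first-order reaction, t₁/₂ = ln(2)/k
Step 2: t₁/₂ = ln(2)/0.00978
Step 3: t₁/₂ = 0.6931/0.00978 = 70.87 s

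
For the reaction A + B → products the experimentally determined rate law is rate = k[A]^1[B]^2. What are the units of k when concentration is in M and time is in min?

M⁻²·min⁻¹

Step 1: Overall order = 1 + 2 = 3.
Step 2: rate has units M·min⁻¹; [A]^1[B]^2 has units M^3.
Step 3: k = rate/([A]^1[B]^2), so units of k = M^(1-3)·min⁻¹ = M⁻²·min⁻¹.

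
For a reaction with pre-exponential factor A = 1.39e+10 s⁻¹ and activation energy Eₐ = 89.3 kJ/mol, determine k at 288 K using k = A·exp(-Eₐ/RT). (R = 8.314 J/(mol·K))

8.83e-07 s⁻¹

Step 1: Use the Arrhenius equation: k = A × exp(-Eₐ/RT)
Step 2: Convert Eₐ to J/mol: 89.3 kJ/mol = 89300 J/mol
Step 3: Calculate the exponent: -Eₐ/(RT) = -89300/(8.314 × 288) = -37.29486
Step 4: k = 1.39e+10 × exp(-37.29486)
Step 5: k = 1.39e+10 × 6.35401e-17 = 8.8321e-07 s⁻¹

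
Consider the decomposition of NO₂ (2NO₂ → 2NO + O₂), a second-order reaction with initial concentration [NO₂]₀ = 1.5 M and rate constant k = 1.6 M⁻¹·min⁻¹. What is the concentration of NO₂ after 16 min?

0.03807 M

Step 1: For a second-order reaction: 1/[NO₂] = 1/[NO₂]₀ + kt
Step 2: 1/[NO₂] = 1/1.5 + 1.6 × 16
Step 3: 1/[NO₂] = 0.6667 + 25.6 = 26.27
Step 4: [NO₂] = 1/26.27 = 0.03807 M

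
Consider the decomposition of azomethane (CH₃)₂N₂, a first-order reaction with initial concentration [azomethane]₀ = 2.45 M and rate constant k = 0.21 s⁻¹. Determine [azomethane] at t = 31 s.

0.003647 M

Step 1: For a first-order reaction: [azomethane] = [azomethane]₀ × e^(-kt)
Step 2: [azomethane] = 2.45 × e^(-0.21 × 31)
Step 3: [azomethane] = 2.45 × e^(-6.51)
Step 4: [azomethane] = 2.45 × 0.00148848 = 0.003647 M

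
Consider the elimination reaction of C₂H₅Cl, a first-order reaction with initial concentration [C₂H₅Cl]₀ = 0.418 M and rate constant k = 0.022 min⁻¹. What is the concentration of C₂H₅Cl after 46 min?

0.1519 M

Step 1: For a first-order reaction: [C₂H₅Cl] = [C₂H₅Cl]₀ × e^(-kt)
Step 2: [C₂H₅Cl] = 0.418 × e^(-0.022 × 46)
Step 3: [C₂H₅Cl] = 0.418 × e^(-1.012)
Step 4: [C₂H₅Cl] = 0.418 × 0.363491 = 0.1519 M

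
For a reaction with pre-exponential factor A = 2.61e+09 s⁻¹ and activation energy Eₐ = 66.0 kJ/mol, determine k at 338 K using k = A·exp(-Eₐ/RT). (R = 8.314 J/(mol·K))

1.65e-01 s⁻¹

Step 1: Use the Arrhenius equation: k = A × exp(-Eₐ/RT)
Step 2: Convert Eₐ to J/mol: 66.0 kJ/mol = 66000 J/mol
Step 3: Calculate the exponent: -Eₐ/(RT) = -66000/(8.314 × 338) = -23.48644
Step 4: k = 2.61e+09 × exp(-23.48644)
Step 5: k = 2.61e+09 × 6.30912e-11 = 1.6467e-01 s⁻¹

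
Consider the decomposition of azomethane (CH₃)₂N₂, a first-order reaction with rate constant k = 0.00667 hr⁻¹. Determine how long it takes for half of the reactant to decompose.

103.9 hr

Step 1: For a first-order reaction, t₁/₂ = ln(2)/k
Step 2: t₁/₂ = ln(2)/0.00667
Step 3: t₁/₂ = 0.6931/0.00667 = 103.9 hr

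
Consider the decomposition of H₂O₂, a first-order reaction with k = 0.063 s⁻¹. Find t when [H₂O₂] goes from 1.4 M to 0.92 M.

6.664 s

Step 1: For first-order: t = ln([H₂O₂]₀/[H₂O₂])/k
Step 2: t = ln(1.4/0.92)/0.063
Step 3: t = ln(1.522)/0.063
Step 4: t = 0.4199/0.063 = 6.664 s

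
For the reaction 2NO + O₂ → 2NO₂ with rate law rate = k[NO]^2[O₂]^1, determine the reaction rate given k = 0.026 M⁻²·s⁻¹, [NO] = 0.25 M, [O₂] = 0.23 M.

0.0003738 M/s

Step 1: The rate law is rate = k[NO]^2[O₂]^1
Step 2: Substitute: rate = 0.026 × (0.25)^2 × (0.23)^1
Step 3: rate = 0.026 × 0.0625 × 0.23 = 0.00037375 M/s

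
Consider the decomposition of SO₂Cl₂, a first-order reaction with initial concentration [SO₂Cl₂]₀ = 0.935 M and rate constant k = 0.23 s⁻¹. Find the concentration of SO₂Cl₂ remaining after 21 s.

0.007467 M

Step 1: For a first-order reaction: [SO₂Cl₂] = [SO₂Cl₂]₀ × e^(-kt)
Step 2: [SO₂Cl₂] = 0.935 × e^(-0.23 × 21)
Step 3: [SO₂Cl₂] = 0.935 × e^(-4.83)
Step 4: [SO₂Cl₂] = 0.935 × 0.00798652 = 0.007467 M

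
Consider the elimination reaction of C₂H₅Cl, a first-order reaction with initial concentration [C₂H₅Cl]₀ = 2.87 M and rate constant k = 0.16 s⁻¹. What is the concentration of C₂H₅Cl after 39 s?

0.005596 M

Step 1: For a first-order reaction: [C₂H₅Cl] = [C₂H₅Cl]₀ × e^(-kt)
Step 2: [C₂H₅Cl] = 2.87 × e^(-0.16 × 39)
Step 3: [C₂H₅Cl] = 2.87 × e^(-6.24)
Step 4: [C₂H₅Cl] = 2.87 × 0.00194986 = 0.005596 M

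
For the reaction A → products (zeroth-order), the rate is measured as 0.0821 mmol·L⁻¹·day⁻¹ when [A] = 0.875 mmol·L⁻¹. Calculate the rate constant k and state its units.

0.0821 mmol·L⁻¹·day⁻¹

Step 1: For a zeroth-order reaction, rate = k (independent of concentration).
Step 2: k = rate = 0.0821 mmol·L⁻¹·day⁻¹.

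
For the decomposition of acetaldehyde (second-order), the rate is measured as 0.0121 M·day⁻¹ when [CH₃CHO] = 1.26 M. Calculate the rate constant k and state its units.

0.007622 M⁻¹·day⁻¹

Step 1: rate = k[CH₃CHO]^2, so k = rate / [CH₃CHO]^2.
Step 2: k = 0.0121 / (1.26)^2 = 0.0121 / 1.588.
Step 3: k = 0.007622 M⁻¹·day⁻¹.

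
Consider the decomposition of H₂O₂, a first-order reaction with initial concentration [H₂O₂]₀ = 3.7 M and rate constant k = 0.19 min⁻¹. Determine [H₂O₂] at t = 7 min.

0.9786 M

Step 1: For a first-order reaction: [H₂O₂] = [H₂O₂]₀ × e^(-kt)
Step 2: [H₂O₂] = 3.7 × e^(-0.19 × 7)
Step 3: [H₂O₂] = 3.7 × e^(-1.33)
Step 4: [H₂O₂] = 3.7 × 0.264477 = 0.9786 M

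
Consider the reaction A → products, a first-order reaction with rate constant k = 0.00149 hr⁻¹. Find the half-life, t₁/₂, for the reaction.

465.2 hr

Step 1: For a first-order reaction, t₁/₂ = ln(2)/k
Step 2: t₁/₂ = ln(2)/0.00149
Step 3: t₁/₂ = 0.6931/0.00149 = 465.2 hr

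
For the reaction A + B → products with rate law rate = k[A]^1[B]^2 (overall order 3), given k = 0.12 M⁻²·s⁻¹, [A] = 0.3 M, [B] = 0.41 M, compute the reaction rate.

0.006052 M/s

Step 1: The rate law is rate = k[A]^1[B]^2, overall order = 1+2 = 3
Step 2: Substitute values: rate = 0.12 × (0.3)^1 × (0.41)^2
Step 3: rate = 0.12 × 0.3 × 0.1681 = 0.0060516 M/s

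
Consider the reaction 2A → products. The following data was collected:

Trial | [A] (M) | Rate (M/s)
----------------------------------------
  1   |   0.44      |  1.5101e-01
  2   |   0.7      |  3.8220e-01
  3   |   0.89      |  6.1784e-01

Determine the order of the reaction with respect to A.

second order (2)

Step 1: Compare trials to find order n where rate₂/rate₁ = ([A]₂/[A]₁)^n
Step 2: rate₂/rate₁ = 3.8220e-01/1.5101e-01 = 2.531
Step 3: [A]₂/[A]₁ = 0.7/0.44 = 1.591
Step 4: n = ln(2.531)/ln(1.591) = 2.00 ≈ 2
Step 5: The reaction is second order in A.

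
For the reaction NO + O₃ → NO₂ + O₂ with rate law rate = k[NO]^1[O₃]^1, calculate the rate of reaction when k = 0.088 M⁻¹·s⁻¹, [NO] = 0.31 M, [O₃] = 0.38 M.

0.01037 M/s

Step 1: The rate law is rate = k[NO]^1[O₃]^1
Step 2: Substitute: rate = 0.088 × (0.31)^1 × (0.38)^1
Step 3: rate = 0.088 × 0.31 × 0.38 = 0.0103664 M/s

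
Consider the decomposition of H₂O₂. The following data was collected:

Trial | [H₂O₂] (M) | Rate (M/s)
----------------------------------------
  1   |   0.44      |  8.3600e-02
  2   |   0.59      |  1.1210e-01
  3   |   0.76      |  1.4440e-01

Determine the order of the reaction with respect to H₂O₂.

first order (1)

Step 1: Compare trials to find order n where rate₂/rate₁ = ([H₂O₂]₂/[H₂O₂]₁)^n
Step 2: rate₂/rate₁ = 1.1210e-01/8.3600e-02 = 1.341
Step 3: [H₂O₂]₂/[H₂O₂]₁ = 0.59/0.44 = 1.341
Step 4: n = ln(1.341)/ln(1.341) = 1.00 ≈ 1
Step 5: The reaction is first order in H₂O₂.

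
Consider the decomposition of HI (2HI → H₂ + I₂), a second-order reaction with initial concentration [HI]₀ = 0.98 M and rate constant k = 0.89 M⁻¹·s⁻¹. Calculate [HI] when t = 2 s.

0.3571 M

Step 1: For a second-order reaction: 1/[HI] = 1/[HI]₀ + kt
Step 2: 1/[HI] = 1/0.98 + 0.89 × 2
Step 3: 1/[HI] = 1.02 + 1.78 = 2.8
Step 4: [HI] = 1/2.8 = 0.3571 M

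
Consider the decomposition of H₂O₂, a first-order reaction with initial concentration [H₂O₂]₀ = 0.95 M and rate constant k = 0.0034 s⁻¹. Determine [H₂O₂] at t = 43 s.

0.8208 M

Step 1: For a first-order reaction: [H₂O₂] = [H₂O₂]₀ × e^(-kt)
Step 2: [H₂O₂] = 0.95 × e^(-0.0034 × 43)
Step 3: [H₂O₂] = 0.95 × e^(-0.1462)
Step 4: [H₂O₂] = 0.95 × 0.863985 = 0.8208 M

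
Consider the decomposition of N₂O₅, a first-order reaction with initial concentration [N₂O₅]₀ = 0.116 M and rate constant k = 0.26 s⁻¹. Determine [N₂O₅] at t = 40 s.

3.53e-06 M

Step 1: For a first-order reaction: [N₂O₅] = [N₂O₅]₀ × e^(-kt)
Step 2: [N₂O₅] = 0.116 × e^(-0.26 × 40)
Step 3: [N₂O₅] = 0.116 × e^(-10.4)
Step 4: [N₂O₅] = 0.116 × 3.04325e-05 = 3.53e-06 M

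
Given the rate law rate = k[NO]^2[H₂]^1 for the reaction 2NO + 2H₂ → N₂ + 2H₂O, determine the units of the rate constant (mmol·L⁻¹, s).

(mmol·L⁻¹)⁻²·s⁻¹

Step 1: Overall order = 2 + 1 = 3.
Step 2: rate has units mmol·L⁻¹·s⁻¹; [NO]^2[H₂]^1 has units (mmol·L⁻¹)^3.
Step 3: k = rate/([NO]^2[H₂]^1), so units of k = (mmol·L⁻¹)^(1-3)·s⁻¹ = (mmol·L⁻¹)⁻²·s⁻¹.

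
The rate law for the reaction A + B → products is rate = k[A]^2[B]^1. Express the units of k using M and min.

M⁻²·min⁻¹

Step 1: Overall order = 2 + 1 = 3.
Step 2: rate has units M·min⁻¹; [A]^2[B]^1 has units M^3.
Step 3: k = rate/([A]^2[B]^1), so units of k = M^(1-3)·min⁻¹ = M⁻²·min⁻¹.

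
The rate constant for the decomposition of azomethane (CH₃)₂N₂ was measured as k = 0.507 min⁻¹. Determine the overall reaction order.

first order (1)

Step 1: The units of k for an nth-order reaction are (concentration)^(1-n)·(time)⁻¹.
Step 2: Here k has units min⁻¹, so the concentration exponent is 0.
Step 3: 1 - n = 0 ⇒ n = 1. The reaction is first order.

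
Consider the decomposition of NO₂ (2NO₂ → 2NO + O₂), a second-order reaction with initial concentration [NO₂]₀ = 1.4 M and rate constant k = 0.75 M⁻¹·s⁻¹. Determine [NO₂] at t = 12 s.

0.1029 M

Step 1: For a second-order reaction: 1/[NO₂] = 1/[NO₂]₀ + kt
Step 2: 1/[NO₂] = 1/1.4 + 0.75 × 12
Step 3: 1/[NO₂] = 0.7143 + 9 = 9.714
Step 4: [NO₂] = 1/9.714 = 0.1029 M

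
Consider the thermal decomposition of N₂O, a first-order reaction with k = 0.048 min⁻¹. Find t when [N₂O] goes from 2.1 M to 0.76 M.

21.17 min

Step 1: For first-order: t = ln([N₂O]₀/[N₂O])/k
Step 2: t = ln(2.1/0.76)/0.048
Step 3: t = ln(2.763)/0.048
Step 4: t = 1.016/0.048 = 21.17 min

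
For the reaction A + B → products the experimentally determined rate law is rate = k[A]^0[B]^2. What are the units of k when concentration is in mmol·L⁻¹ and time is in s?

(mmol·L⁻¹)⁻¹·s⁻¹

Step 1: Overall order = 0 + 2 = 2.
Step 2: rate has units mmol·L⁻¹·s⁻¹; [A]^0[B]^2 has units (mmol·L⁻¹)^2.
Step 3: k = rate/([A]^0[B]^2), so units of k = (mmol·L⁻¹)^(1-2)·s⁻¹ = (mmol·L⁻¹)⁻¹·s⁻¹.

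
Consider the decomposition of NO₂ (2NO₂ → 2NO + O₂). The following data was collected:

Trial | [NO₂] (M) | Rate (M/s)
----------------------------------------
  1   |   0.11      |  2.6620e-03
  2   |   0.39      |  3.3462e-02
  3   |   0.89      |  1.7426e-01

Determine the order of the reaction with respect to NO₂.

second order (2)

Step 1: Compare trials to find order n where rate₂/rate₁ = ([NO₂]₂/[NO₂]₁)^n
Step 2: rate₂/rate₁ = 3.3462e-02/2.6620e-03 = 12.57
Step 3: [NO₂]₂/[NO₂]₁ = 0.39/0.11 = 3.545
Step 4: n = ln(12.57)/ln(3.545) = 2.00 ≈ 2
Step 5: The reaction is second order in NO₂.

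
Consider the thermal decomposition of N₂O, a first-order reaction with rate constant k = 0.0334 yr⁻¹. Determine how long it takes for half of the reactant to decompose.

20.75 yr

Step 1: For a first-order reaction, t₁/₂ = ln(2)/k
Step 2: t₁/₂ = ln(2)/0.0334
Step 3: t₁/₂ = 0.6931/0.0334 = 20.75 yr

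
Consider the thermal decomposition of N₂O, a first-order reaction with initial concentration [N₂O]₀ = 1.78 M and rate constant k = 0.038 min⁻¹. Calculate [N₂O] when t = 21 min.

0.8014 M

Step 1: For a first-order reaction: [N₂O] = [N₂O]₀ × e^(-kt)
Step 2: [N₂O] = 1.78 × e^(-0.038 × 21)
Step 3: [N₂O] = 1.78 × e^(-0.798)
Step 4: [N₂O] = 1.78 × 0.450229 = 0.8014 M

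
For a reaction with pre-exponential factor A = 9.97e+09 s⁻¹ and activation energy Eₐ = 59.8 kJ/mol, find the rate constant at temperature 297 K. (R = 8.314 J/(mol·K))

3.03e-01 s⁻¹

Step 1: Use the Arrhenius equation: k = A × exp(-Eₐ/RT)
Step 2: Convert Eₐ to J/mol: 59.8 kJ/mol = 59800 J/mol
Step 3: Calculate the exponent: -Eₐ/(RT) = -59800/(8.314 × 297) = -24.21780
Step 4: k = 9.97e+09 × exp(-24.21780)
Step 5: k = 9.97e+09 × 3.03629e-11 = 3.0272e-01 s⁻¹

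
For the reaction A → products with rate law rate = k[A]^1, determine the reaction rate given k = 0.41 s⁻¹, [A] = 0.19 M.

0.0779 M/s

Step 1: Identify the rate law: rate = k[A]^1
Step 2: Substitute values: rate = 0.41 × (0.19)^1
Step 3: Calculate: rate = 0.41 × 0.19 = 0.0779 M/s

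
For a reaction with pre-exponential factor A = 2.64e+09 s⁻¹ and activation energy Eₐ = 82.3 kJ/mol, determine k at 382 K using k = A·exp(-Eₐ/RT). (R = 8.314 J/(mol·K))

1.47e-02 s⁻¹

Step 1: Use the Arrhenius equation: k = A × exp(-Eₐ/RT)
Step 2: Convert Eₐ to J/mol: 82.3 kJ/mol = 82300 J/mol
Step 3: Calculate the exponent: -Eₐ/(RT) = -82300/(8.314 × 382) = -25.91352
Step 4: k = 2.64e+09 × exp(-25.91352)
Step 5: k = 2.64e+09 × 5.57059e-12 = 1.4706e-02 s⁻¹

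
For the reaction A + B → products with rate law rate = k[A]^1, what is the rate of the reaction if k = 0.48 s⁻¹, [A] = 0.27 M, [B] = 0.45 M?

0.1296 M/s

Step 1: The rate law is rate = k[A]^1
Step 2: Note that the rate does not depend on [B] (zero order in B).
Step 3: rate = 0.48 × (0.27)^1 = 0.1296 M/s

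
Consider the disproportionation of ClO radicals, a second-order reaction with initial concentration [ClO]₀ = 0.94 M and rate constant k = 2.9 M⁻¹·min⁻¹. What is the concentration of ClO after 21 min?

0.01614 M

Step 1: For a second-order reaction: 1/[ClO] = 1/[ClO]₀ + kt
Step 2: 1/[ClO] = 1/0.94 + 2.9 × 21
Step 3: 1/[ClO] = 1.064 + 60.9 = 61.96
Step 4: [ClO] = 1/61.96 = 0.01614 M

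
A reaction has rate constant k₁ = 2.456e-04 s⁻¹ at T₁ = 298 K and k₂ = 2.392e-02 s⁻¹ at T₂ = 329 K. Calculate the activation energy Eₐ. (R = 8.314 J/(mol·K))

120.4 kJ/mol

Step 1: Use the two-temperature Arrhenius form: ln(k₂/k₁) = -Eₐ/R × (1/T₂ - 1/T₁)
Step 2: ln(k₂/k₁) = ln(2.392e-02/2.456e-04) = ln(97.3941) = 4.57877
Step 3: 1/T₂ - 1/T₁ = 1/329 - 1/298 = -3.161910e-04 K⁻¹
Step 4: Eₐ = -R × ln(k₂/k₁) / (1/T₂ - 1/T₁) = -8.314 × 4.57877 / -3.161910e-04
Step 5: Eₐ = 1.2040e+05 J/mol = 120.4 kJ/mol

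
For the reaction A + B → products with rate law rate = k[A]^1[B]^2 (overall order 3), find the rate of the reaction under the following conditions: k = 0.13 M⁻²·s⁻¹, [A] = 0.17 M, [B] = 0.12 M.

0.0003182 M/s

Step 1: The rate law is rate = k[A]^1[B]^2, overall order = 1+2 = 3
Step 2: Substitute values: rate = 0.13 × (0.17)^1 × (0.12)^2
Step 3: rate = 0.13 × 0.17 × 0.0144 = 0.00031824 M/s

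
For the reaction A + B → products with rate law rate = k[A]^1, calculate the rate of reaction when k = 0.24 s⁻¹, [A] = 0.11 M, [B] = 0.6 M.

0.0264 M/s

Step 1: The rate law is rate = k[A]^1
Step 2: Note that the rate does not depend on [B] (zero order in B).
Step 3: rate = 0.24 × (0.11)^1 = 0.0264 M/s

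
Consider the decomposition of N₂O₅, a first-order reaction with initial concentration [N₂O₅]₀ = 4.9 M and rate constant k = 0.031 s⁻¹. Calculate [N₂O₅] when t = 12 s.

3.378 M

Step 1: For a first-order reaction: [N₂O₅] = [N₂O₅]₀ × e^(-kt)
Step 2: [N₂O₅] = 4.9 × e^(-0.031 × 12)
Step 3: [N₂O₅] = 4.9 × e^(-0.372)
Step 4: [N₂O₅] = 4.9 × 0.689354 = 3.378 M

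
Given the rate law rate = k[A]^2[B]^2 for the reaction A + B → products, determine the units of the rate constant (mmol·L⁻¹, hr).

(mmol·L⁻¹)⁻³·hr⁻¹

Step 1: Overall order = 2 + 2 = 4.
Step 2: rate has units mmol·L⁻¹·hr⁻¹; [A]^2[B]^2 has units (mmol·L⁻¹)^4.
Step 3: k = rate/([A]^2[B]^2), so units of k = (mmol·L⁻¹)^(1-4)·hr⁻¹ = (mmol·L⁻¹)⁻³·hr⁻¹.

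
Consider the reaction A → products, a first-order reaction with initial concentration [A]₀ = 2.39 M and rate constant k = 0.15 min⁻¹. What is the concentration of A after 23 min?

0.07587 M

Step 1: For a first-order reaction: [A] = [A]₀ × e^(-kt)
Step 2: [A] = 2.39 × e^(-0.15 × 23)
Step 3: [A] = 2.39 × e^(-3.45)
Step 4: [A] = 2.39 × 0.0317456 = 0.07587 M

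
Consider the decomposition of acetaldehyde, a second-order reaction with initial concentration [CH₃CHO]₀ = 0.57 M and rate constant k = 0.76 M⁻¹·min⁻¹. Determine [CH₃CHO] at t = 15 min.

0.07602 M

Step 1: For a second-order reaction: 1/[CH₃CHO] = 1/[CH₃CHO]₀ + kt
Step 2: 1/[CH₃CHO] = 1/0.57 + 0.76 × 15
Step 3: 1/[CH₃CHO] = 1.754 + 11.4 = 13.15
Step 4: [CH₃CHO] = 1/13.15 = 0.07602 M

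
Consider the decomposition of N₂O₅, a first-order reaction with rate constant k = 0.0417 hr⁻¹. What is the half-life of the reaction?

16.62 hr

Step 1: For a first-order reaction, t₁/₂ = ln(2)/k
Step 2: t₁/₂ = ln(2)/0.0417
Step 3: t₁/₂ = 0.6931/0.0417 = 16.62 hr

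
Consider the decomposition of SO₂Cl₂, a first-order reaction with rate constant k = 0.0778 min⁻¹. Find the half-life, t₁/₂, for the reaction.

8.909 min

Step 1: For a first-order reaction, t₁/₂ = ln(2)/k
Step 2: t₁/₂ = ln(2)/0.0778
Step 3: t₁/₂ = 0.6931/0.0778 = 8.909 min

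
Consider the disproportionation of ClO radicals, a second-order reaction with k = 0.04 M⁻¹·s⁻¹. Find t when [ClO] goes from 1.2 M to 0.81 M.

10.03 s

Step 1: For second-order: t = (1/[ClO] - 1/[ClO]₀)/k
Step 2: t = (1/0.81 - 1/1.2)/0.04
Step 3: t = (1.235 - 0.8333)/0.04
Step 4: t = 0.4012/0.04 = 10.03 s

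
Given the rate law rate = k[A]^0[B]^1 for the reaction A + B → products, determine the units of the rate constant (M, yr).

yr⁻¹

Step 1: Overall order = 0 + 1 = 1.
Step 2: rate has units M·yr⁻¹; [A]^0[B]^1 has units M^1.
Step 3: k = rate/([A]^0[B]^1), so units of k = M^(1-1)·yr⁻¹ = yr⁻¹.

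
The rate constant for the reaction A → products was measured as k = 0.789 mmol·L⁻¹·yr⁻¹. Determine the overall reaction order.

zeroth order (0)

Step 1: The units of k for an nth-order reaction are (concentration)^(1-n)·(time)⁻¹.
Step 2: Here k has units mmol·L⁻¹·yr⁻¹, so the concentration exponent is 1.
Step 3: 1 - n = 1 ⇒ n = 0. The reaction is zeroth order.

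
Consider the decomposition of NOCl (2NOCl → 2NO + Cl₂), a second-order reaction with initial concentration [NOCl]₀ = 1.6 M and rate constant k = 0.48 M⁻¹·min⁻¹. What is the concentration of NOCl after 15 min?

0.1278 M

Step 1: For a second-order reaction: 1/[NOCl] = 1/[NOCl]₀ + kt
Step 2: 1/[NOCl] = 1/1.6 + 0.48 × 15
Step 3: 1/[NOCl] = 0.625 + 7.2 = 7.825
Step 4: [NOCl] = 1/7.825 = 0.1278 M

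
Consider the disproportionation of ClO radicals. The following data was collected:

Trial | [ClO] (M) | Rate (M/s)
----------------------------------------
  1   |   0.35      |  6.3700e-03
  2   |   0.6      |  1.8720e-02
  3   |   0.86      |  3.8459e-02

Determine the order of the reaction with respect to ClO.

second order (2)

Step 1: Compare trials to find order n where rate₂/rate₁ = ([ClO]₂/[ClO]₁)^n
Step 2: rate₂/rate₁ = 1.8720e-02/6.3700e-03 = 2.939
Step 3: [ClO]₂/[ClO]₁ = 0.6/0.35 = 1.714
Step 4: n = ln(2.939)/ln(1.714) = 2.00 ≈ 2
Step 5: The reaction is second order in ClO.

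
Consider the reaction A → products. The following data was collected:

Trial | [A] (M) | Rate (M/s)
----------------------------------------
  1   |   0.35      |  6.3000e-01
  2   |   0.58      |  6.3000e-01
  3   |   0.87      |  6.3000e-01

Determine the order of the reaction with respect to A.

zeroth order (0)

Step 1: Compare trials - when concentration changes, rate stays constant.
Step 2: rate₂/rate₁ = 6.3000e-01/6.3000e-01 = 1
Step 3: [A]₂/[A]₁ = 0.58/0.35 = 1.657
Step 4: Since rate ratio ≈ (conc ratio)^0, the reaction is zeroth order.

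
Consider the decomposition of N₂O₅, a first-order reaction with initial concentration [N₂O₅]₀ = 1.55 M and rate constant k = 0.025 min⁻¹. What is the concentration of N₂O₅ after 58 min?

0.3636 M

Step 1: For a first-order reaction: [N₂O₅] = [N₂O₅]₀ × e^(-kt)
Step 2: [N₂O₅] = 1.55 × e^(-0.025 × 58)
Step 3: [N₂O₅] = 1.55 × e^(-1.45)
Step 4: [N₂O₅] = 1.55 × 0.23457 = 0.3636 M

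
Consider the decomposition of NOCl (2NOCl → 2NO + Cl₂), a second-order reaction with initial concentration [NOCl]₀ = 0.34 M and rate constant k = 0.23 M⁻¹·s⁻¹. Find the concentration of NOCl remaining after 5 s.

0.2444 M

Step 1: For a second-order reaction: 1/[NOCl] = 1/[NOCl]₀ + kt
Step 2: 1/[NOCl] = 1/0.34 + 0.23 × 5
Step 3: 1/[NOCl] = 2.941 + 1.15 = 4.091
Step 4: [NOCl] = 1/4.091 = 0.2444 M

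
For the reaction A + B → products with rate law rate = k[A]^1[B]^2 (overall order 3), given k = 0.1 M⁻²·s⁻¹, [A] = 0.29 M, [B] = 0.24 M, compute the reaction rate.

0.00167 M/s

Step 1: The rate law is rate = k[A]^1[B]^2, overall order = 1+2 = 3
Step 2: Substitute values: rate = 0.1 × (0.29)^1 × (0.24)^2
Step 3: rate = 0.1 × 0.29 × 0.0576 = 0.0016704 M/s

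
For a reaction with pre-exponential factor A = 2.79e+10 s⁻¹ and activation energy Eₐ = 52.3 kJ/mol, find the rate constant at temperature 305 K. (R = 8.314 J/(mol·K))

3.08e+01 s⁻¹

Step 1: Use the Arrhenius equation: k = A × exp(-Eₐ/RT)
Step 2: Convert Eₐ to J/mol: 52.3 kJ/mol = 52300 J/mol
Step 3: Calculate the exponent: -Eₐ/(RT) = -52300/(8.314 × 305) = -20.62490
Step 4: k = 2.79e+10 × exp(-20.62490)
Step 5: k = 2.79e+10 × 1.10337e-09 = 3.0784e+01 s⁻¹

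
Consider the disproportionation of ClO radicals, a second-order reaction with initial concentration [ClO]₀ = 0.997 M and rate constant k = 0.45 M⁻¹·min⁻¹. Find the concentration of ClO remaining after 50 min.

0.04255 M

Step 1: For a second-order reaction: 1/[ClO] = 1/[ClO]₀ + kt
Step 2: 1/[ClO] = 1/0.997 + 0.45 × 50
Step 3: 1/[ClO] = 1.003 + 22.5 = 23.5
Step 4: [ClO] = 1/23.5 = 0.04255 M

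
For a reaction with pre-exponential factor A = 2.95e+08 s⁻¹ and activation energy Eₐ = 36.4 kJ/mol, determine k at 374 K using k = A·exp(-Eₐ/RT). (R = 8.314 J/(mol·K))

2.43e+03 s⁻¹

Step 1: Use the Arrhenius equation: k = A × exp(-Eₐ/RT)
Step 2: Convert Eₐ to J/mol: 36.4 kJ/mol = 36400 J/mol
Step 3: Calculate the exponent: -Eₐ/(RT) = -36400/(8.314 × 374) = -11.70630
Step 4: k = 2.95e+08 × exp(-11.70630)
Step 5: k = 2.95e+08 × 8.24173e-06 = 2.4313e+03 s⁻¹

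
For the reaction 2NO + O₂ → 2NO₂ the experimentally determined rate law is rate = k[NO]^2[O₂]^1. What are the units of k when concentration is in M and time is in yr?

M⁻²·yr⁻¹

Step 1: Overall order = 2 + 1 = 3.
Step 2: rate has units M·yr⁻¹; [NO]^2[O₂]^1 has units M^3.
Step 3: k = rate/([NO]^2[O₂]^1), so units of k = M^(1-3)·yr⁻¹ = M⁻²·yr⁻¹.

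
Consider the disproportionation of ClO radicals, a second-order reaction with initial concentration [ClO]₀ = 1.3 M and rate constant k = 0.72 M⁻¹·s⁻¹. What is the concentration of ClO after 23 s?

0.05771 M

Step 1: For a second-order reaction: 1/[ClO] = 1/[ClO]₀ + kt
Step 2: 1/[ClO] = 1/1.3 + 0.72 × 23
Step 3: 1/[ClO] = 0.7692 + 16.56 = 17.33
Step 4: [ClO] = 1/17.33 = 0.05771 M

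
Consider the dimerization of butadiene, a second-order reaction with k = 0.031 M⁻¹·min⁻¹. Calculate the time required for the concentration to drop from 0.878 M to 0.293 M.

73.36 min

Step 1: For second-order: t = (1/[C₄H₆] - 1/[C₄H₆]₀)/k
Step 2: t = (1/0.293 - 1/0.878)/0.031
Step 3: t = (3.413 - 1.139)/0.031
Step 4: t = 2.274/0.031 = 73.36 min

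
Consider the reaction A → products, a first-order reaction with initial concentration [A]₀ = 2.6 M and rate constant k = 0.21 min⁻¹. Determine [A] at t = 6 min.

0.7375 M

Step 1: For a first-order reaction: [A] = [A]₀ × e^(-kt)
Step 2: [A] = 2.6 × e^(-0.21 × 6)
Step 3: [A] = 2.6 × e^(-1.26)
Step 4: [A] = 2.6 × 0.283654 = 0.7375 M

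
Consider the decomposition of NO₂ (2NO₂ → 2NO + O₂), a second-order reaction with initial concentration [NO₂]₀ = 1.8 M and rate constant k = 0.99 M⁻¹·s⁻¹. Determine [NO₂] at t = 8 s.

0.118 M

Step 1: For a second-order reaction: 1/[NO₂] = 1/[NO₂]₀ + kt
Step 2: 1/[NO₂] = 1/1.8 + 0.99 × 8
Step 3: 1/[NO₂] = 0.5556 + 7.92 = 8.476
Step 4: [NO₂] = 1/8.476 = 0.118 M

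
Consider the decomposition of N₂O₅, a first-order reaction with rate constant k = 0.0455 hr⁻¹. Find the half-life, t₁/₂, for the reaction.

15.23 hr

Step 1: For a first-order reaction, t₁/₂ = ln(2)/k
Step 2: t₁/₂ = ln(2)/0.0455
Step 3: t₁/₂ = 0.6931/0.0455 = 15.23 hr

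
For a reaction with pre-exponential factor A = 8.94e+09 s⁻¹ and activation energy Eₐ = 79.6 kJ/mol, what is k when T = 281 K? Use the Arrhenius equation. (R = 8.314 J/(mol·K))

1.43e-05 s⁻¹

Step 1: Use the Arrhenius equation: k = A × exp(-Eₐ/RT)
Step 2: Convert Eₐ to J/mol: 79.6 kJ/mol = 79600 J/mol
Step 3: Calculate the exponent: -Eₐ/(RT) = -79600/(8.314 × 281) = -34.07193
Step 4: k = 8.94e+09 × exp(-34.07193)
Step 5: k = 8.94e+09 × 1.59496e-15 = 1.4259e-05 s⁻¹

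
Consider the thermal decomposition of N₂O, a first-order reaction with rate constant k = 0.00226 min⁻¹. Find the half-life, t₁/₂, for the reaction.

306.7 min

Step 1: For a first-order reaction, t₁/₂ = ln(2)/k
Step 2: t₁/₂ = ln(2)/0.00226
Step 3: t₁/₂ = 0.6931/0.00226 = 306.7 min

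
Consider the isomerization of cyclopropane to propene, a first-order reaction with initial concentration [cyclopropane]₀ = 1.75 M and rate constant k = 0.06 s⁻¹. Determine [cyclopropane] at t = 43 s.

0.1326 M

Step 1: For a first-order reaction: [cyclopropane] = [cyclopropane]₀ × e^(-kt)
Step 2: [cyclopropane] = 1.75 × e^(-0.06 × 43)
Step 3: [cyclopropane] = 1.75 × e^(-2.58)
Step 4: [cyclopropane] = 1.75 × 0.075774 = 0.1326 M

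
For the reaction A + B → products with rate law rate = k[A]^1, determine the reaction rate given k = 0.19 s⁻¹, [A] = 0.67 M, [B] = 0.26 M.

0.1273 M/s

Step 1: The rate law is rate = k[A]^1
Step 2: Note that the rate does not depend on [B] (zero order in B).
Step 3: rate = 0.19 × (0.67)^1 = 0.1273 M/s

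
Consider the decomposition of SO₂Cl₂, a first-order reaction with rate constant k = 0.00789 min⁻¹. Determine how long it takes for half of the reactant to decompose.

87.85 min

Step 1: For a first-order reaction, t₁/₂ = ln(2)/k
Step 2: t₁/₂ = ln(2)/0.00789
Step 3: t₁/₂ = 0.6931/0.00789 = 87.85 min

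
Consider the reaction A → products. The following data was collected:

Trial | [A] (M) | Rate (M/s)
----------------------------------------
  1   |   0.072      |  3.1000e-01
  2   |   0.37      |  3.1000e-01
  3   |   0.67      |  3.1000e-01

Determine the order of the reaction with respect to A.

zeroth order (0)

Step 1: Compare trials - when concentration changes, rate stays constant.
Step 2: rate₂/rate₁ = 3.1000e-01/3.1000e-01 = 1
Step 3: [A]₂/[A]₁ = 0.37/0.072 = 5.139
Step 4: Since rate ratio ≈ (conc ratio)^0, the reaction is zeroth order.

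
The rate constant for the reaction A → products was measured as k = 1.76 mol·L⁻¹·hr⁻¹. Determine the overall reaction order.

zeroth order (0)

Step 1: The units of k for an nth-order reaction are (concentration)^(1-n)·(time)⁻¹.
Step 2: Here k has units mol·L⁻¹·hr⁻¹, so the concentration exponent is 1.
Step 3: 1 - n = 1 ⇒ n = 0. The reaction is zeroth order.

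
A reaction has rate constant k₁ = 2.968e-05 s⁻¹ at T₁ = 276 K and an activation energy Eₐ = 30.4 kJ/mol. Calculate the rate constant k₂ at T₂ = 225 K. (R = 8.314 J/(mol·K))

1.473e-06 s⁻¹

Step 1: Use the two-temperature Arrhenius form: ln(k₂/k₁) = -Eₐ/R × (1/T₂ - 1/T₁)
Step 2: Convert Eₐ to J/mol: 30.4 kJ/mol = 30400 J/mol
Step 3: 1/T₂ - 1/T₁ = 1/225 - 1/276 = 8.212560e-04 K⁻¹
Step 4: ln(k₂/k₁) = -30400/8.314 × 8.212560e-04 = -3.00291
Step 5: k₂ = k₁ × exp(-3.00291) = 2.968e-05 × 4.96424e-02 = 1.473e-06 s⁻¹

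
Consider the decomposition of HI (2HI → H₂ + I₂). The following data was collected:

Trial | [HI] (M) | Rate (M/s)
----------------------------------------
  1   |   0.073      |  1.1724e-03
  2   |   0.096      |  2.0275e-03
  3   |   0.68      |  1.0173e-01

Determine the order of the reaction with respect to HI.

second order (2)

Step 1: Compare trials to find order n where rate₂/rate₁ = ([HI]₂/[HI]₁)^n
Step 2: rate₂/rate₁ = 2.0275e-03/1.1724e-03 = 1.729
Step 3: [HI]₂/[HI]₁ = 0.096/0.073 = 1.315
Step 4: n = ln(1.729)/ln(1.315) = 2.00 ≈ 2
Step 5: The reaction is second order in HI.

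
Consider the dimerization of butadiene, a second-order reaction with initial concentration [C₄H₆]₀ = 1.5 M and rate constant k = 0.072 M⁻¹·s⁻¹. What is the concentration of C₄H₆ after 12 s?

0.6533 M

Step 1: For a second-order reaction: 1/[C₄H₆] = 1/[C₄H₆]₀ + kt
Step 2: 1/[C₄H₆] = 1/1.5 + 0.072 × 12
Step 3: 1/[C₄H₆] = 0.6667 + 0.864 = 1.531
Step 4: [C₄H₆] = 1/1.531 = 0.6533 M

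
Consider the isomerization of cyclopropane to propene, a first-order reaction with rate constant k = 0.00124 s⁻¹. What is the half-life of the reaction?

559 s

Step 1: For a first-order reaction, t₁/₂ = ln(2)/k
Step 2: t₁/₂ = ln(2)/0.00124
Step 3: t₁/₂ = 0.6931/0.00124 = 559 s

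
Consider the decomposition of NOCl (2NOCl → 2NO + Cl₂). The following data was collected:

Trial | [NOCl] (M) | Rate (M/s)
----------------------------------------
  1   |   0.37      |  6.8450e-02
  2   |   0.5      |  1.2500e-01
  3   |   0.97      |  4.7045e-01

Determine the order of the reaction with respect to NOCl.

second order (2)

Step 1: Compare trials to find order n where rate₂/rate₁ = ([NOCl]₂/[NOCl]₁)^n
Step 2: rate₂/rate₁ = 1.2500e-01/6.8450e-02 = 1.826
Step 3: [NOCl]₂/[NOCl]₁ = 0.5/0.37 = 1.351
Step 4: n = ln(1.826)/ln(1.351) = 2.00 ≈ 2
Step 5: The reaction is second order in NOCl.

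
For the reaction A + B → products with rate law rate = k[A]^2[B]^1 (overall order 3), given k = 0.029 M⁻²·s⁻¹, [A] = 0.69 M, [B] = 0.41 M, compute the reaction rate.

0.005661 M/s

Step 1: The rate law is rate = k[A]^2[B]^1, overall order = 2+1 = 3
Step 2: Substitute values: rate = 0.029 × (0.69)^2 × (0.41)^1
Step 3: rate = 0.029 × 0.4761 × 0.41 = 0.00566083 M/s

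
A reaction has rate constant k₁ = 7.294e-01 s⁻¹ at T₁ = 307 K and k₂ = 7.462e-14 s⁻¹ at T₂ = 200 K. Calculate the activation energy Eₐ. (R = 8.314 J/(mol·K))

142.7 kJ/mol

Step 1: Use the two-temperature Arrhenius form: ln(k₂/k₁) = -Eₐ/R × (1/T₂ - 1/T₁)
Step 2: ln(k₂/k₁) = ln(7.462e-14/7.294e-01) = ln(1.02303e-13) = -29.9108
Step 3: 1/T₂ - 1/T₁ = 1/200 - 1/307 = 1.742671e-03 K⁻¹
Step 4: Eₐ = -R × ln(k₂/k₁) / (1/T₂ - 1/T₁) = -8.314 × -29.9108 / 1.742671e-03
Step 5: Eₐ = 1.4270e+05 J/mol = 142.7 kJ/mol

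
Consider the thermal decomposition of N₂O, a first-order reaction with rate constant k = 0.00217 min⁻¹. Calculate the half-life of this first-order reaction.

319.4 min

Step 1: For a first-order reaction, t₁/₂ = ln(2)/k
Step 2: t₁/₂ = ln(2)/0.00217
Step 3: t₁/₂ = 0.6931/0.00217 = 319.4 min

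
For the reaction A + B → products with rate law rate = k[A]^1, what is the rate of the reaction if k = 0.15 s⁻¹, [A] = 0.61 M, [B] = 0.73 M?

0.0915 M/s

Step 1: The rate law is rate = k[A]^1
Step 2: Note that the rate does not depend on [B] (zero order in B).
Step 3: rate = 0.15 × (0.61)^1 = 0.0915 M/s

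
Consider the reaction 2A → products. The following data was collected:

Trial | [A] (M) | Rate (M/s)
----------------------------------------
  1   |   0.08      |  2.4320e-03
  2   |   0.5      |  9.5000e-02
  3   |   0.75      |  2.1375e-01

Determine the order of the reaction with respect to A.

second order (2)

Step 1: Compare trials to find order n where rate₂/rate₁ = ([A]₂/[A]₁)^n
Step 2: rate₂/rate₁ = 9.5000e-02/2.4320e-03 = 39.06
Step 3: [A]₂/[A]₁ = 0.5/0.08 = 6.25
Step 4: n = ln(39.06)/ln(6.25) = 2.00 ≈ 2
Step 5: The reaction is second order in A.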